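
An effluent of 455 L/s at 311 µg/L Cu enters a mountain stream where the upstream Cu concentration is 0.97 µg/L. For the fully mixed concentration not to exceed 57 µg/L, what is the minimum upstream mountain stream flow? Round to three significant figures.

2060 L/s

Set C_mix = 57: (Q·0.9700 + 455.0·311.0) / (Q + 455.0) = 57
→ Q = 455.0·(311.0 − 57)/(57 − 0.9700) = 2063 L/s.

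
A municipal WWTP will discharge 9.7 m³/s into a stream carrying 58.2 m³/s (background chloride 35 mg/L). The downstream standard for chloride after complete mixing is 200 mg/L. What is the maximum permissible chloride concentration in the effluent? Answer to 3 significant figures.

At the limit, (Qr·Cr + Qe·Cₑ)/(Qr + Qe) = 200:
Cₑ = (67.90·200 − 58.20·35.00) / 9.700 = 1190 mg/L.

1190 mg/L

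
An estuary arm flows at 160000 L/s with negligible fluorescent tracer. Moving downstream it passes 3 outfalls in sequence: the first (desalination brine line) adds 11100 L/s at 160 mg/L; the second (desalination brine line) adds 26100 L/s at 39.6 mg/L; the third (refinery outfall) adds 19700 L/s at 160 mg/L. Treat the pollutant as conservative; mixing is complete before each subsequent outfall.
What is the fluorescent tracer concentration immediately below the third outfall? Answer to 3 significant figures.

27.5 mg/L

Outfall 1: combined Q = 171100 L/s; C = (160000·0 + 11100·160.0)/171100 = 10.38 mg/L.
Outfall 2: combined Q = 197200 L/s; C = (171100·10.38 + 26100·39.60)/197200 = 14.25 mg/L.
Outfall 3: combined Q = 216900 L/s; C = (197200·14.25 + 19700·160.0)/216900 = 27.49 mg/L.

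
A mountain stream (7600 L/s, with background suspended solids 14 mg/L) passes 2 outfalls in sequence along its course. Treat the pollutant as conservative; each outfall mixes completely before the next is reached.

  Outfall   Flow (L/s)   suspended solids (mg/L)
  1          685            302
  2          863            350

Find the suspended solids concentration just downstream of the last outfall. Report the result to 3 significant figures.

67.3 mg/L

Outfall 1: combined Q = 8285 L/s; C = (7600·14.00 + 685.0·302.0)/8285 = 37.81 mg/L.
Outfall 2: combined Q = 9148 L/s; C = (8285·37.81 + 863.0·350.0)/9148 = 67.26 mg/L.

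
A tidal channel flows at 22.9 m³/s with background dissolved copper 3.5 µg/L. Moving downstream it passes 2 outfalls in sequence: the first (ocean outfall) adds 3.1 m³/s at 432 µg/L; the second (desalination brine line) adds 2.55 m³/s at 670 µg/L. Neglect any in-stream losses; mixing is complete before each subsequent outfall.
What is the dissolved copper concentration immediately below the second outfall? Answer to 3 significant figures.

Outfall 1: combined Q = 26.00 m³/s; C = (22.90·3.500 + 3.100·432.0)/26.00 = 54.59 µg/L.
Outfall 2: combined Q = 28.55 m³/s; C = (26.00·54.59 + 2.550·670.0)/28.55 = 109.6 µg/L.

110 µg/L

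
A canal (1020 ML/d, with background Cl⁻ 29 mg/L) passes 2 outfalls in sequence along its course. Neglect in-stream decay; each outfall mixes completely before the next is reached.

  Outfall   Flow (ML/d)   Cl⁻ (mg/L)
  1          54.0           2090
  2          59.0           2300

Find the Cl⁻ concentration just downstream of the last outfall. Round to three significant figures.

245 mg/L

Below outfall 1: Q → 1074 ML/d, C = (1020·29.00 + 54.00·2090)/1074 = 132.6 mg/L.
Below outfall 2: Q → 1133 ML/d, C = (1074·132.6 + 59.00·2300)/1133 = 245.5 mg/L.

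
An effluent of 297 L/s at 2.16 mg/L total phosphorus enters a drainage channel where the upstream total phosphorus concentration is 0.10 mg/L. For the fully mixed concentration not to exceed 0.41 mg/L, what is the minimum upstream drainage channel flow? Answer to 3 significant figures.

Set C_mix = 0.41: (Q·0.1000 + 297.0·2.160) / (Q + 297.0) = 0.41
→ Q = 297.0·(2.160 − 0.41)/(0.41 − 0.1000) = 1677 L/s.

1680 L/s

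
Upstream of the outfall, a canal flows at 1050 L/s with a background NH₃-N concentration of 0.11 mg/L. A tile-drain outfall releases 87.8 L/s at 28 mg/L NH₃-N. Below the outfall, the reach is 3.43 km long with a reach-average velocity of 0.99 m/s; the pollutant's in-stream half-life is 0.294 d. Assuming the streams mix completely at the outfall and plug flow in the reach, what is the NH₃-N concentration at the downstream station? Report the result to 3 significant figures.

2.06 mg/L

After mixing, C = (1050·0.1100 + 87.80·28.00) / 1138 = 2574/1138 = 2.262 mg/L.
Travel time t = 3.43·1000 / 0.99 = 3465 s = 0.9624 h.
Half-life 0.294 d → k = ln 2 / 0.294 = 2.358 d⁻¹.
First-order decay: C = 2.262·exp(−k·t) = 2.262·0.9098 = 2.058 mg/L.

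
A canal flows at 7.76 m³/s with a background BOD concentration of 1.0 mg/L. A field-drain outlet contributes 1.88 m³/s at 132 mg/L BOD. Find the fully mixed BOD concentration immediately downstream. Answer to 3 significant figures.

Conservation of mass: C = (7.760·1.000 + 1.880·132.0) / 9.640 = 255.9/9.640 = 26.55 mg/L.

26.5 mg/L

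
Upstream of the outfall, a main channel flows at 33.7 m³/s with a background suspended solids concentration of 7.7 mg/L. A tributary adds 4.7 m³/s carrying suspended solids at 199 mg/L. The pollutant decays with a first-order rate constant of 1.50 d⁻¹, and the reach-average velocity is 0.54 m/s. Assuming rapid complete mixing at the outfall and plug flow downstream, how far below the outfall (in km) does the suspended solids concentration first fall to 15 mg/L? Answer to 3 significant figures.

Mass balance: C = (33.70·7.700 + 4.700·199.0) / 38.40 = 1195/38.40 = 31.11 mg/L.
Set 31.11·exp(−k·t) = 15 → t = ln(31.11/15)/k = 42030 s = 11.67 h.
Distance = v·t = 0.54·42030 = 22690 m = 22.69 km.

22.7 km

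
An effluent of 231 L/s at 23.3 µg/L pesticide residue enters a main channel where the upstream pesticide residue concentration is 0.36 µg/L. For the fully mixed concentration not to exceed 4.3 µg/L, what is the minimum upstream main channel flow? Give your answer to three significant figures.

1110 L/s

Set C_mix = 4.3: (Q·0.3600 + 231.0·23.30) / (Q + 231.0) = 4.3
→ Q = 231.0·(23.30 − 4.3)/(4.3 − 0.3600) = 1114 L/s.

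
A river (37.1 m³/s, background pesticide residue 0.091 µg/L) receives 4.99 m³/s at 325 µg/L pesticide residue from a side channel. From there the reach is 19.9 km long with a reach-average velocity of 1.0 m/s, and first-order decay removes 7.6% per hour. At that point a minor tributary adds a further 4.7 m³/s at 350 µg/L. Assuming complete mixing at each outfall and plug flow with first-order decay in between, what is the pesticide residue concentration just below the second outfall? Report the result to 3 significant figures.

57.6 µg/L

Mass balance: C = (37.10·0.09100 + 4.990·325.0) / 42.09 = 1625/42.09 = 38.61 µg/L; combined flow 42.09 m³/s.
Travel time t = 19.9·1000 / 1.0 = 19900 s = 5.528 h.
7.6%/h lost → k = −ln(1 − 0.076) = 0.07904 h⁻¹.
After decay, C = 38.61 × e^(−kt) = 38.61 × 0.6460 = 24.94 µg/L.
Second outfall: C = (42.09·24.94 + 4.700·350.0)/46.79 = 57.59 µg/L.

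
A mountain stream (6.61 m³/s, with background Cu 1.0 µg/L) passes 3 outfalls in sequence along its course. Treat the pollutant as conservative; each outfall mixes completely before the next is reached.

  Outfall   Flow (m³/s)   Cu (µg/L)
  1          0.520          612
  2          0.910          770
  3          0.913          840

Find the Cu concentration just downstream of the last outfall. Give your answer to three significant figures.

200 µg/L

After outfall 1: Q = 6.610 + 0.5200 = 7.130 m³/s; C = (6.610·1.000 + 0.5200·612.0)/7.130 = 45.56 µg/L.
After outfall 2: Q = 7.130 + 0.9100 = 8.040 m³/s; C = (7.130·45.56 + 0.9100·770.0)/8.040 = 127.6 µg/L.
After outfall 3: Q = 8.040 + 0.9130 = 8.953 m³/s; C = (8.040·127.6 + 0.9130·840.0)/8.953 = 200.2 µg/L.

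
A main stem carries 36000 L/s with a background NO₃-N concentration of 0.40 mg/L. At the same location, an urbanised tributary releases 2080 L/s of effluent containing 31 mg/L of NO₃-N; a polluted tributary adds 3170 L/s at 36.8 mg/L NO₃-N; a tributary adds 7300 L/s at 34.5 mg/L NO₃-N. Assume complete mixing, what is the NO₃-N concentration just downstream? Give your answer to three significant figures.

9.21 mg/L

Mixed concentration C = ΣQC/ΣQ = (36000·0.4000 + 2080·31.00 + 3170·36.80 + 7300·34.50) / 48550 = 447400/48550 = 9.215 mg/L.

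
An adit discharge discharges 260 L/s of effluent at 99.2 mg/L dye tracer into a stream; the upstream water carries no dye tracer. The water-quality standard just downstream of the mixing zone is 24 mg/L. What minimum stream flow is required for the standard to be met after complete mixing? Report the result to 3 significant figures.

815 L/s

Set C_mix = 24: (Q·0 + 260.0·99.20) / (Q + 260.0) = 24
→ Q = 260.0·(99.20 − 24)/(24 − 0) = 814.7 L/s.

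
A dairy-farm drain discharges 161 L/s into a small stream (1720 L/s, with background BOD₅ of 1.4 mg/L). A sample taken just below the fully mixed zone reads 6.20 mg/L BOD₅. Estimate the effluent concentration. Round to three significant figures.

57.5 mg/L

Mass balance: 1720·1.400 + 161.0·Cₑ = 1881·6.200
→ Cₑ = (1881·6.200 − 1720·1.400) / 161.0 = 57.48 mg/L.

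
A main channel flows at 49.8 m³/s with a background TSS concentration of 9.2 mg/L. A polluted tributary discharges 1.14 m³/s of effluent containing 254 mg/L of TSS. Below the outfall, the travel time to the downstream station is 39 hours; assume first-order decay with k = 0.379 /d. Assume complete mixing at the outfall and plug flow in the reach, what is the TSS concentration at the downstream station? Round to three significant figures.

7.93 mg/L

Mixed concentration C = ΣQC/ΣQ = (49.80·9.200 + 1.140·254.0) / 50.94 = 747.7/50.94 = 14.68 mg/L.
Applying C = C₀e^(−kt): 14.68 × 0.5402 = 7.929 mg/L.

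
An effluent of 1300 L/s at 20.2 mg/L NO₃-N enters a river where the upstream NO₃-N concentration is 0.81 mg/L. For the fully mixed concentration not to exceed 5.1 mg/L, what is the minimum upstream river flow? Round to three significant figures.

Set C_mix = 5.1: (Q·0.8100 + 1300·20.20) / (Q + 1300) = 5.1
→ Q = 1300·(20.20 − 5.1)/(5.1 − 0.8100) = 4576 L/s.

4580 L/s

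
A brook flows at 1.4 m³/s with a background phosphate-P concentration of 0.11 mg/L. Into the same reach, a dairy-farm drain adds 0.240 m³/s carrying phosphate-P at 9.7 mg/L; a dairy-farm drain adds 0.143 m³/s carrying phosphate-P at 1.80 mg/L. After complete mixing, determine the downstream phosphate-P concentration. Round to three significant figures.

Flow-weighted average: C = (1.400·0.1100 + 0.2400·9.700 + 0.1430·1.800) / 1.783 = 2.739/1.783 = 1.536 mg/L.

1.54 mg/L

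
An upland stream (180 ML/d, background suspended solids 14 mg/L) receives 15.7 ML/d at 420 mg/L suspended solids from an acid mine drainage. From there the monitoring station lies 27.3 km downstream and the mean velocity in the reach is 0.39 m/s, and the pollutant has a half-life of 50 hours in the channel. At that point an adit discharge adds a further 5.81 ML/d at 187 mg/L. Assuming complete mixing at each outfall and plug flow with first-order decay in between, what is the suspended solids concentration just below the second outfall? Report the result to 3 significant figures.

39.9 mg/L

Flow-weighted average: C = (180.0·14.00 + 15.70·420.0) / 195.7 = 9114/195.7 = 46.57 mg/L; combined flow 195.7 ML/d.
Travel time t = 27.3·1000 / 0.39 = 70000 s = 19.44 h.
Half-life 50 h → k = ln 2 / 50 = 0.01386 h⁻¹ = 0.3327 d⁻¹.
Applying C = C₀e^(−kt): 46.57 × 0.7637 = 35.57 mg/L.
Second outfall: C = (195.7·35.57 + 5.810·187.0)/201.5 = 39.93 mg/L.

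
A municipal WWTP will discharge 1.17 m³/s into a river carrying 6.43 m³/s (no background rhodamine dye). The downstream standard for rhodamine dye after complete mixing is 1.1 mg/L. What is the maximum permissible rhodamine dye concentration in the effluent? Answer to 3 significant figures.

7.15 mg/L

At the limit, (Qr·Cr + Qe·Cₑ)/(Qr + Qe) = 1.1:
Cₑ = (7.600·1.1 − 6.430·0) / 1.170 = 7.145 mg/L.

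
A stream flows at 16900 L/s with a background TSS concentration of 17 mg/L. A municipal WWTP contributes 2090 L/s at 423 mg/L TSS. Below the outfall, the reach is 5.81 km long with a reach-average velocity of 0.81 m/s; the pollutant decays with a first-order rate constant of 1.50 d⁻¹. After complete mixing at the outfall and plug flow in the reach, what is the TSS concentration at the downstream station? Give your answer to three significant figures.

54.5 mg/L

Flow-weighted average: C = (16900·17.00 + 2090·423.0) / 18990 = 1171000/18990 = 61.68 mg/L.
Travel time t = 5.81·1000 / 0.81 = 7173 s = 1.992 h.
Decay over the reach: 61.68·exp(−kt) = 61.68·0.8829 = 54.46 mg/L.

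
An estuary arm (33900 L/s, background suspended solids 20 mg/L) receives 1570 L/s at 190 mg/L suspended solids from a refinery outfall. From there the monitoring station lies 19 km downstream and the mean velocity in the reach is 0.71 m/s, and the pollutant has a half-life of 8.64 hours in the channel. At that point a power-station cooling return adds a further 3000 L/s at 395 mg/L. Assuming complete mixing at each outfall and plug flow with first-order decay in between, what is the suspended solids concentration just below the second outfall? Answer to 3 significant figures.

Mixed concentration C = ΣQC/ΣQ = (33900·20.00 + 1570·190.0) / 35470 = 976300/35470 = 27.52 mg/L; combined flow 35470 L/s.
Travel time t = 19·1000 / 0.71 = 26760 s = 7.433 h.
Half-life 8.64 h → k = ln 2 / 8.64 = 0.08023 h⁻¹ = 1.925 d⁻¹.
First-order decay: C = 27.52·exp(−k·t) = 27.52·0.5508 = 15.16 mg/L.
At the second outfall, C = (35470·15.16 + 3000·395.0) / (35470 + 3000) = 44.78 mg/L.

44.8 mg/L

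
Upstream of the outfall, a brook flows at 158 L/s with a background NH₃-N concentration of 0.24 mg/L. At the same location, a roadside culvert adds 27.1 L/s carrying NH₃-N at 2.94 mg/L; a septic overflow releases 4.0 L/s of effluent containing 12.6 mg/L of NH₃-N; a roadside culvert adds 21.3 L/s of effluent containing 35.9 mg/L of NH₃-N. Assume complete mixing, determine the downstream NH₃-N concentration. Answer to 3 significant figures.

4.43 mg/L

Mixed concentration C = ΣQC/ΣQ = (158.0·0.2400 + 27.10·2.940 + 4.000·12.60 + 21.30·35.90) / 210.4 = 932.7/210.4 = 4.433 mg/L.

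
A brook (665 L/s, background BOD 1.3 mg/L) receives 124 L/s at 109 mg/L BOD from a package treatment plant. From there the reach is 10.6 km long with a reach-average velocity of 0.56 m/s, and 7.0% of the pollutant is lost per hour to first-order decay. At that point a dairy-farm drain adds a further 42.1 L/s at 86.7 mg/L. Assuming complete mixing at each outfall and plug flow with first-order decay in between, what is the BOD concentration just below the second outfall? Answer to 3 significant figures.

Mixed concentration C = ΣQC/ΣQ = (665.0·1.300 + 124.0·109.0) / 789.0 = 14380/789.0 = 18.23 mg/L; combined flow 789.0 L/s.
Travel time t = 10.6·1000 / 0.56 = 18930 s = 5.258 h.
7.0%/h lost → k = −ln(1 − 0.07) = 0.07257 h⁻¹.
After decay, C = 18.23 × e^(−kt) = 18.23 × 0.6828 = 12.44 mg/L.
Second outfall: C = (789.0·12.44 + 42.10·86.70)/831.1 = 16.21 mg/L.

16.2 mg/L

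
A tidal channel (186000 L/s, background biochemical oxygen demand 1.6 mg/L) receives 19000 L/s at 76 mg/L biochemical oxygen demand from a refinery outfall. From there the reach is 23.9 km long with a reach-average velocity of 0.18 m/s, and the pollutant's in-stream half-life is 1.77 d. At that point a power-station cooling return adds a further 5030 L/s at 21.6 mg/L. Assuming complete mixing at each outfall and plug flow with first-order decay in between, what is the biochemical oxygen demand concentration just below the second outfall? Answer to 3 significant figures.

5.06 mg/L

Mass balance: C = (186000·1.600 + 19000·76.00) / 205000 = 1742000/205000 = 8.496 mg/L; combined flow 205000 L/s.
Travel time t = 23.9·1000 / 0.18 = 132800 s = 36.88 h.
Half-life 1.77 d → k = ln 2 / 1.77 = 0.3916 d⁻¹.
Applying C = C₀e^(−kt): 8.496 × 0.5478 = 4.654 mg/L.
Second outfall: C = (205000·4.654 + 5030·21.60)/210000 = 5.060 mg/L.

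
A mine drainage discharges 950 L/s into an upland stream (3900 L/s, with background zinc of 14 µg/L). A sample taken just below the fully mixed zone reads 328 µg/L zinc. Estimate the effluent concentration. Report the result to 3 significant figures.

1620 µg/L

Mass balance: 3900·14.00 + 950.0·Cₑ = 4850·328.0
→ Cₑ = (4850·328.0 − 3900·14.00) / 950.0 = 1617 µg/L.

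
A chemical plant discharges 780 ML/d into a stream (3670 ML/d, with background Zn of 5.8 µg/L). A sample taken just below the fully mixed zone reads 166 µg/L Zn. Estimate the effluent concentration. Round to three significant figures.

Mass balance: 3670·5.800 + 780.0·Cₑ = 4450·166.0
→ Cₑ = (4450·166.0 − 3670·5.800) / 780.0 = 919.8 µg/L.

920 µg/L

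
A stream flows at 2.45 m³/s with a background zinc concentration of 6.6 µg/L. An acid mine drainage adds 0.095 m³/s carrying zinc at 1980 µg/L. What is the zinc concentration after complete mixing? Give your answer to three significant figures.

After mixing, C = (2.450·6.600 + 0.09500·1980) / 2.545 = 204.3/2.545 = 80.26 µg/L.

80.3 µg/L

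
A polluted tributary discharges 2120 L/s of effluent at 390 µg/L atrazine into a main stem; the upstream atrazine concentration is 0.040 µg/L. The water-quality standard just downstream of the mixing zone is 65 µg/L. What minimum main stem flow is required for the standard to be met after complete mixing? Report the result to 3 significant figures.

Set C_mix = 65: (Q·0.04000 + 2120·390.0) / (Q + 2120) = 65
→ Q = 2120·(390.0 − 65)/(65 − 0.04000) = 10610 L/s.

10600 L/s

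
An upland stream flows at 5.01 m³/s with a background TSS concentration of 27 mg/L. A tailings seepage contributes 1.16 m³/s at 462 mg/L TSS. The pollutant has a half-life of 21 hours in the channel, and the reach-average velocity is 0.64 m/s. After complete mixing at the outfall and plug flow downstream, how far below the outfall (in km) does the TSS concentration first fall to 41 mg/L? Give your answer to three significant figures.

After mixing, C = (5.010·27.00 + 1.160·462.0) / 6.170 = 671.2/6.170 = 108.8 mg/L.
Half-life 21 h → k = ln 2 / 21 = 0.03301 h⁻¹ = 0.7922 d⁻¹.
Set 108.8·exp(−k·t) = 41 → t = ln(108.8/41)/k = 106400 s = 29.56 h.
Distance = v·t = 0.64·106400 = 68110 m = 68.11 km.

68.1 km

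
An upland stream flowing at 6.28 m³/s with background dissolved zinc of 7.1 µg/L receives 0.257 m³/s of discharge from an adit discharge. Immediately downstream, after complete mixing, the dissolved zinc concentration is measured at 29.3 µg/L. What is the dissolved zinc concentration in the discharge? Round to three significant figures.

Mass balance: 6.280·7.100 + 0.2570·Cₑ = 6.537·29.30
→ Cₑ = (6.537·29.30 − 6.280·7.100) / 0.2570 = 571.8 µg/L.

572 µg/L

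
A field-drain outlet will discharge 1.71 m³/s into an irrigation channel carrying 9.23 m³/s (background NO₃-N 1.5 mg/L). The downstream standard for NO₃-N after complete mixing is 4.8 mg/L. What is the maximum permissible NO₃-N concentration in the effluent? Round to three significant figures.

At the limit, (Qr·Cr + Qe·Cₑ)/(Qr + Qe) = 4.8:
Cₑ = (10.94·4.8 − 9.230·1.500) / 1.710 = 22.61 mg/L.

22.6 mg/L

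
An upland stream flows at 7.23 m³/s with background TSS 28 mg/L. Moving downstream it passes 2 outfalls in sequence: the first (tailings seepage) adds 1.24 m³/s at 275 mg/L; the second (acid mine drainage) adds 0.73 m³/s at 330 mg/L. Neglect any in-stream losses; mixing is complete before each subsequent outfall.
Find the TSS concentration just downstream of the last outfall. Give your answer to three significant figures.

85.3 mg/L

After outfall 1: Q = 7.230 + 1.240 = 8.470 m³/s; C = (7.230·28.00 + 1.240·275.0)/8.470 = 64.16 mg/L.
After outfall 2: Q = 8.470 + 0.7300 = 9.200 m³/s; C = (8.470·64.16 + 0.7300·330.0)/9.200 = 85.25 mg/L.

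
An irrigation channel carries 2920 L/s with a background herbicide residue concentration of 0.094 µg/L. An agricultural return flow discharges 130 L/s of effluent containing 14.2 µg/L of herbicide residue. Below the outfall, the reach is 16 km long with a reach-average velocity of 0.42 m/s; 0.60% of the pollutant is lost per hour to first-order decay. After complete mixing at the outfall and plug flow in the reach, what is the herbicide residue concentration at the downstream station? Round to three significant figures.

0.652 µg/L

Mass balance: C = (2920·0.09400 + 130.0·14.20) / 3050 = 2120/3050 = 0.6952 µg/L.
Travel time t = 16·1000 / 0.42 = 38100 s = 10.58 h.
0.60%/h lost → k = −ln(1 − 0.006) = 0.006018 h⁻¹.
Applying C = C₀e^(−kt): 0.6952 × 0.9383 = 0.6523 µg/L.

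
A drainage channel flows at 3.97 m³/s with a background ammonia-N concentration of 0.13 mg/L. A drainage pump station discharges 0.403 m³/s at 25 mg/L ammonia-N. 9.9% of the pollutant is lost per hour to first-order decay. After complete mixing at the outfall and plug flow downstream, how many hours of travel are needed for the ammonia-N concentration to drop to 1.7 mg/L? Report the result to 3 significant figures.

3.40 h

Mixed concentration C = ΣQC/ΣQ = (3.970·0.1300 + 0.4030·25.00) / 4.373 = 10.59/4.373 = 2.422 mg/L.
9.9%/h lost → k = −ln(1 − 0.099) = 0.1043 h⁻¹.
2.422·exp(−k·t) = 1.7 → t = ln(2.422/1.7)/k = 12220 s = 3.395 h.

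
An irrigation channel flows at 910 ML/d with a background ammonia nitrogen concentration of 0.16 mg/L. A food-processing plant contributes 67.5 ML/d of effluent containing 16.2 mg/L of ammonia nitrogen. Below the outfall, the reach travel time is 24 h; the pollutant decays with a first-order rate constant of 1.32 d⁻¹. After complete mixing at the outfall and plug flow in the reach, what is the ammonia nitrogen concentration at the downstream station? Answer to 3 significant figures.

0.339 mg/L

Mass balance: C = (910.0·0.1600 + 67.50·16.20) / 977.5 = 1239/977.5 = 1.268 mg/L.
After decay, C = 1.268 × e^(−kt) = 1.268 × 0.2671 = 0.3386 mg/L.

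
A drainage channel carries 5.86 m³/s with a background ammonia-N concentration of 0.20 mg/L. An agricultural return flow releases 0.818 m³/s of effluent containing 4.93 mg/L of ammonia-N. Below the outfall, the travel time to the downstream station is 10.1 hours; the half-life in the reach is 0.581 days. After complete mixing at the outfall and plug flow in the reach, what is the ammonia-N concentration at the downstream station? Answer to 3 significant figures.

Mixed concentration C = ΣQC/ΣQ = (5.860·0.2000 + 0.8180·4.930) / 6.678 = 5.205/6.678 = 0.7794 mg/L.
Half-life 0.581 d → k = ln 2 / 0.581 = 1.193 d⁻¹.
Decay over the reach: 0.7794·exp(−kt) = 0.7794·0.6053 = 0.4717 mg/L.

0.472 mg/L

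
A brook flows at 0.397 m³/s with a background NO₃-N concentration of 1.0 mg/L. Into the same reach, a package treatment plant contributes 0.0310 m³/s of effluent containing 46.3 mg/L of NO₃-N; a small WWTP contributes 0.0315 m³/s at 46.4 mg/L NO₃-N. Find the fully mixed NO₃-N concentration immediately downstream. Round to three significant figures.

After mixing, C = (0.3970·1.000 + 0.03100·46.30 + 0.03150·46.40) / 0.4595 = 3.294/0.4595 = 7.168 mg/L.

7.17 mg/L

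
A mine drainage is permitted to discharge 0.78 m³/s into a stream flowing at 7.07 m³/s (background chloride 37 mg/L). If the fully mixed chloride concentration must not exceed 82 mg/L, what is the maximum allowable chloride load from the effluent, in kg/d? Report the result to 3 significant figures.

Mass balance at the limit: 7.070·37.00 + 0.7800·Cₑ = 7.850·82 → Cₑ = 489.9 mg/L.
Load = 0.7800 m³/s × 489.9 g/m³ × 86 400 s/d = 33010 kg/d.

33000 kg/d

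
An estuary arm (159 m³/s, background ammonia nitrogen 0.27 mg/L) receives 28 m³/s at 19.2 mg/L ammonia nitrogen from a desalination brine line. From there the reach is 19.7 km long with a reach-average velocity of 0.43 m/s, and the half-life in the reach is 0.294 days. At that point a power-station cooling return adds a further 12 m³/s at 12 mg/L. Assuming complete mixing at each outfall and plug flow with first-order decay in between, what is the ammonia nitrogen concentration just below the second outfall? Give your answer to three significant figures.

1.56 mg/L

Mixed concentration C = ΣQC/ΣQ = (159.0·0.2700 + 28.00·19.20) / 187.0 = 580.5/187.0 = 3.104 mg/L; combined flow 187.0 m³/s.
Travel time t = 19.7·1000 / 0.43 = 45810 s = 12.73 h.
Half-life 0.294 d → k = ln 2 / 0.294 = 2.358 d⁻¹.
Decay over the reach: 3.104·exp(−kt) = 3.104·0.2865 = 0.8893 mg/L.
Second outfall: C = (187.0·0.8893 + 12.00·12.00)/199.0 = 1.559 mg/L.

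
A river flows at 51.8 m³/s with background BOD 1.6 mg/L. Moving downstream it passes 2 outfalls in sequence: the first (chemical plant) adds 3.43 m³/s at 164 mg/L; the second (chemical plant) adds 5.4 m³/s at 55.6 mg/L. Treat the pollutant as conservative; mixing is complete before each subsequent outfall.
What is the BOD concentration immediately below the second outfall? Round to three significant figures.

Below outfall 1: Q → 55.23 m³/s, C = (51.80·1.600 + 3.430·164.0)/55.23 = 11.69 mg/L.
Below outfall 2: Q → 60.63 m³/s, C = (55.23·11.69 + 5.400·55.60)/60.63 = 15.60 mg/L.

15.6 mg/L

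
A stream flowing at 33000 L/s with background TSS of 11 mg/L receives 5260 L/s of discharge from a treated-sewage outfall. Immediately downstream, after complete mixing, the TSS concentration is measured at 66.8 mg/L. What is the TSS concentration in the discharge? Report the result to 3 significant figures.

Mass balance: 33000·11.00 + 5260·Cₑ = 38260·66.80
→ Cₑ = (38260·66.80 − 33000·11.00) / 5260 = 416.9 mg/L.

417 mg/L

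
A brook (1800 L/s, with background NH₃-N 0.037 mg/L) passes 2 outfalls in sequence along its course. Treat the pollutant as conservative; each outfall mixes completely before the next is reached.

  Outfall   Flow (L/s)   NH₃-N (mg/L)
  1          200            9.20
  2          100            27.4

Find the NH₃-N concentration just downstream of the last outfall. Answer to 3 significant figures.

2.21 mg/L

After outfall 1: Q = 1800 + 200.0 = 2000 L/s; C = (1800·0.03700 + 200.0·9.200)/2000 = 0.9533 mg/L.
After outfall 2: Q = 2000 + 100.0 = 2100 L/s; C = (2000·0.9533 + 100.0·27.40)/2100 = 2.213 mg/L.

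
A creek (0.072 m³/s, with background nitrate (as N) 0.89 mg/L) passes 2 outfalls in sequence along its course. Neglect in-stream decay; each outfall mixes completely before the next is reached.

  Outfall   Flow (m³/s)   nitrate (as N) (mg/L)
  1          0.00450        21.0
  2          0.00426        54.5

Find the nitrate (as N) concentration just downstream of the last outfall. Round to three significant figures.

4.84 mg/L

Outfall 1: combined Q = 0.07650 m³/s; C = (0.07200·0.8900 + 0.004500·21.00)/0.07650 = 2.073 mg/L.
Outfall 2: combined Q = 0.08076 m³/s; C = (0.07650·2.073 + 0.004260·54.50)/0.08076 = 4.838 mg/L.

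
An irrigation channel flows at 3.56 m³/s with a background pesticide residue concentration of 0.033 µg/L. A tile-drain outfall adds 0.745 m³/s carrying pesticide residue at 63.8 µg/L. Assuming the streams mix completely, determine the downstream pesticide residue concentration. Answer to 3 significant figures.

Mass balance: C = (3.560·0.03300 + 0.7450·63.80) / 4.305 = 47.65/4.305 = 11.07 µg/L.

11.1 µg/L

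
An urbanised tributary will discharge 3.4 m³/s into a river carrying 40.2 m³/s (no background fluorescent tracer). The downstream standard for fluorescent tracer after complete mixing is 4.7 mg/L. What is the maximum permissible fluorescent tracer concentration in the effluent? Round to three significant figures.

60.3 mg/L

At the limit, (Qr·Cr + Qe·Cₑ)/(Qr + Qe) = 4.7:
Cₑ = (43.60·4.7 − 40.20·0) / 3.400 = 60.27 mg/L.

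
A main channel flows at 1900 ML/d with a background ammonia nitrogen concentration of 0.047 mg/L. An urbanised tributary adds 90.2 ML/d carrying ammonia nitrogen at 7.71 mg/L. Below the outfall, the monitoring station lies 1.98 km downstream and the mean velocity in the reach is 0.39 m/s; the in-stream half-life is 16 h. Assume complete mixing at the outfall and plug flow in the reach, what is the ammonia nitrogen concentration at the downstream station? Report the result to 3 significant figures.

Flow-weighted average: C = (1900·0.04700 + 90.20·7.710) / 1990 = 784.7/1990 = 0.3943 mg/L.
Travel time t = 1.98·1000 / 0.39 = 5077 s = 1.410 h.
Half-life 16 h → k = ln 2 / 16 = 0.04332 h⁻¹ = 1.040 d⁻¹.
Applying C = C₀e^(−kt): 0.3943 × 0.9407 = 0.3709 mg/L.

0.371 mg/L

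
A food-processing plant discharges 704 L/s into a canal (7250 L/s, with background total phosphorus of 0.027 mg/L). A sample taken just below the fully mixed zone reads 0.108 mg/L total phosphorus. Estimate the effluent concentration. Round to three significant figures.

0.942 mg/L

Mass balance: 7250·0.02700 + 704.0·Cₑ = 7954·0.1080
→ Cₑ = (7954·0.1080 − 7250·0.02700) / 704.0 = 0.9422 mg/L.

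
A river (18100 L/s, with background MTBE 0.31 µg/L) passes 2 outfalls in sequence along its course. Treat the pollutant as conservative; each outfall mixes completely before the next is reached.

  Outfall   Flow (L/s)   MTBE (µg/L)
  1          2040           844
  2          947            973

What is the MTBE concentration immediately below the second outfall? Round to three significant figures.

126 µg/L

Below outfall 1: Q → 20140 L/s, C = (18100·0.3100 + 2040·844.0)/20140 = 85.77 µg/L.
Below outfall 2: Q → 21090 L/s, C = (20140·85.77 + 947.0·973.0)/21090 = 125.6 µg/L.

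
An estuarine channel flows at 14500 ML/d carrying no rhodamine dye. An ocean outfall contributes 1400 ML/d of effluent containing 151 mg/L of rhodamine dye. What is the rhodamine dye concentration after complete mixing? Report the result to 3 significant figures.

13.3 mg/L

Conservation of mass: C = (14500·0 + 1400·151.0) / 15900 = 211400/15900 = 13.30 mg/L.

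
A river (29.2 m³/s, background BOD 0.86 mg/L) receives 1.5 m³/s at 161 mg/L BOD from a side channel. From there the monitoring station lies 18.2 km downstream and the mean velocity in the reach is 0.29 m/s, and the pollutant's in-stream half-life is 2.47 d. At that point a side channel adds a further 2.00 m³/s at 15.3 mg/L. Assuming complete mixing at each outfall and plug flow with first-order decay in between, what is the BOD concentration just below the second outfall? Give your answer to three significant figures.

7.59 mg/L

Mass balance: C = (29.20·0.8600 + 1.500·161.0) / 30.70 = 266.6/30.70 = 8.684 mg/L; combined flow 30.70 m³/s.
Travel time t = 18.2·1000 / 0.29 = 62760 s = 17.43 h.
Half-life 2.47 d → k = ln 2 / 2.47 = 0.2806 d⁻¹.
First-order decay: C = 8.684·exp(−k·t) = 8.684·0.8156 = 7.083 mg/L.
Second outfall: C = (30.70·7.083 + 2.000·15.30)/32.70 = 7.586 mg/L.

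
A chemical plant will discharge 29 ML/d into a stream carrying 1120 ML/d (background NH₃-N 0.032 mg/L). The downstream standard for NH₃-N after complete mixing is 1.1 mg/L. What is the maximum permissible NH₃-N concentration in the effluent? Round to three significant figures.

At the limit, (Qr·Cr + Qe·Cₑ)/(Qr + Qe) = 1.1:
Cₑ = (1149·1.1 − 1120·0.03200) / 29.00 = 42.35 mg/L.

42.3 mg/L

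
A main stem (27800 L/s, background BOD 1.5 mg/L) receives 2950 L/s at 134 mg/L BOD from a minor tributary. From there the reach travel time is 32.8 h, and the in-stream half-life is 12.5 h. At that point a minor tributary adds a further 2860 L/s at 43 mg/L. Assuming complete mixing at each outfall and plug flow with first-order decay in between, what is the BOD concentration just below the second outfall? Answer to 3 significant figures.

5.77 mg/L

After mixing, C = (27800·1.500 + 2950·134.0) / 30750 = 437000/30750 = 14.21 mg/L; combined flow 30750 L/s.
Half-life 12.5 h → k = ln 2 / 12.5 = 0.05545 h⁻¹ = 1.331 d⁻¹.
Applying C = C₀e^(−kt): 14.21 × 0.1622 = 2.305 mg/L.
Second outfall: C = (30750·2.305 + 2860·43.00)/33610 = 5.768 mg/L.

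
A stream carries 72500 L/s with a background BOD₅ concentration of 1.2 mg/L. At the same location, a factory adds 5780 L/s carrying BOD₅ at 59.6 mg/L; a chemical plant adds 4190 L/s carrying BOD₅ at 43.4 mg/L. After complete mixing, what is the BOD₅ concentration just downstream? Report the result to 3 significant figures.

7.44 mg/L

Mixed concentration C = ΣQC/ΣQ = (72500·1.200 + 5780·59.60 + 4190·43.40) / 82470 = 613300/82470 = 7.437 mg/L.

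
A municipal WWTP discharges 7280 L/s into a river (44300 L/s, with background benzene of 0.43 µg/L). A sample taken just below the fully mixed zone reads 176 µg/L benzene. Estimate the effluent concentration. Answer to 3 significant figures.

1240 µg/L

Mass balance: 44300·0.4300 + 7280·Cₑ = 51580·176.0
→ Cₑ = (51580·176.0 − 44300·0.4300) / 7280 = 1244 µg/L.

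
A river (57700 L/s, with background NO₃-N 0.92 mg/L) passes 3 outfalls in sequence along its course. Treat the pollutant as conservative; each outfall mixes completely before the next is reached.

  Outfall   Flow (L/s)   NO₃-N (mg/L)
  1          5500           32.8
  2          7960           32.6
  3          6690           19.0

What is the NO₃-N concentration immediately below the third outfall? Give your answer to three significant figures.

Below outfall 1: Q → 63200 L/s, C = (57700·0.9200 + 5500·32.80)/63200 = 3.694 mg/L.
Below outfall 2: Q → 71160 L/s, C = (63200·3.694 + 7960·32.60)/71160 = 6.928 mg/L.
Below outfall 3: Q → 77850 L/s, C = (71160·6.928 + 6690·19.00)/77850 = 7.965 mg/L.

7.97 mg/L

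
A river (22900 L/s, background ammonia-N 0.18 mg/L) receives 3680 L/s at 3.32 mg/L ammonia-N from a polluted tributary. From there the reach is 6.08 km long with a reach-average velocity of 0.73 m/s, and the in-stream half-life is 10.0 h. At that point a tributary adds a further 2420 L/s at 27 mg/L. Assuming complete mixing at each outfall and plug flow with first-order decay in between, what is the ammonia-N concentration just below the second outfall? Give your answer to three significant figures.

2.73 mg/L

Mass balance: C = (22900·0.1800 + 3680·3.320) / 26580 = 16340/26580 = 0.6147 mg/L; combined flow 26580 L/s.
Travel time t = 6.08·1000 / 0.73 = 8329 s = 2.314 h.
Half-life 10.0 h → k = ln 2 / 10.0 = 0.06931 h⁻¹ = 1.664 d⁻¹.
Decay over the reach: 0.6147·exp(−kt) = 0.6147·0.8518 = 0.5237 mg/L.
At the second outfall, C = (26580·0.5237 + 2420·27.00) / (26580 + 2420) = 2.733 mg/L.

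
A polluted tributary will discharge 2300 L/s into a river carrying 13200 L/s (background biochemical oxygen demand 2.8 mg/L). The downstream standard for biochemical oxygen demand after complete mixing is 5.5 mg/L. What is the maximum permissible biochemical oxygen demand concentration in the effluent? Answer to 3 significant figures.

21.0 mg/L

At the limit, (Qr·Cr + Qe·Cₑ)/(Qr + Qe) = 5.5:
Cₑ = (15500·5.5 − 13200·2.800) / 2300 = 21.00 mg/L.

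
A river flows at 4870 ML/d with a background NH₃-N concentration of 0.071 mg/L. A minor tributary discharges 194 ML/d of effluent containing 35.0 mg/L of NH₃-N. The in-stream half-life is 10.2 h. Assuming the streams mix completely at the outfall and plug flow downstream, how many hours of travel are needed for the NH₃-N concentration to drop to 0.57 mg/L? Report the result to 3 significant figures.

Conservation of mass: C = (4870·0.07100 + 194.0·35.00) / 5064 = 7136/5064 = 1.409 mg/L.
Half-life 10.2 h → k = ln 2 / 10.2 = 0.06796 h⁻¹ = 1.631 d⁻¹.
1.409·exp(−k·t) = 0.57 → t = ln(1.409/0.57)/k = 47950 s = 13.32 h.

13.3 h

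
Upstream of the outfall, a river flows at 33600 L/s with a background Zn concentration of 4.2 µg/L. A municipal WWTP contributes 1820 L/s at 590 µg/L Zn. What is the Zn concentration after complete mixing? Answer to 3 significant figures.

After mixing, C = (33600·4.200 + 1820·590.0) / 35420 = 1215000/35420 = 34.30 µg/L.

34.3 µg/L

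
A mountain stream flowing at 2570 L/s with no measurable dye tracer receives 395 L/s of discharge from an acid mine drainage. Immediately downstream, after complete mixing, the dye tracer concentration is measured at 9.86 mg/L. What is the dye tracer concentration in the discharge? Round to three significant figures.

Mass balance: 2570·0 + 395.0·Cₑ = 2965·9.860
→ Cₑ = (2965·9.860 − 2570·0) / 395.0 = 74.01 mg/L.

74.0 mg/L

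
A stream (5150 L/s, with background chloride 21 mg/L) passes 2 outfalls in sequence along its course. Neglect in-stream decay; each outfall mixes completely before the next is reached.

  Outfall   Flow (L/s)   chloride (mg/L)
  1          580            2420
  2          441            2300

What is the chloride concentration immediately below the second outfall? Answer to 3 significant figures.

After outfall 1: Q = 5150 + 580.0 = 5730 L/s; C = (5150·21.00 + 580.0·2420)/5730 = 263.8 mg/L.
After outfall 2: Q = 5730 + 441.0 = 6171 L/s; C = (5730·263.8 + 441.0·2300)/6171 = 409.3 mg/L.

409 mg/L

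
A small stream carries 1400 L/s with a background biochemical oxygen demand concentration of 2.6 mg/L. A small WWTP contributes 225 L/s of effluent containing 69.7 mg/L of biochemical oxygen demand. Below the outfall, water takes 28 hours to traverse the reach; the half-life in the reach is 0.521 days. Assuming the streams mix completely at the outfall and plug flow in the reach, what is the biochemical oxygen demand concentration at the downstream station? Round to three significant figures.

Mass balance: C = (1400·2.600 + 225.0·69.70) / 1625 = 19320/1625 = 11.89 mg/L.
Half-life 0.521 d → k = ln 2 / 0.521 = 1.330 d⁻¹.
Applying C = C₀e^(−kt): 11.89 × 0.2118 = 2.518 mg/L.

2.52 mg/L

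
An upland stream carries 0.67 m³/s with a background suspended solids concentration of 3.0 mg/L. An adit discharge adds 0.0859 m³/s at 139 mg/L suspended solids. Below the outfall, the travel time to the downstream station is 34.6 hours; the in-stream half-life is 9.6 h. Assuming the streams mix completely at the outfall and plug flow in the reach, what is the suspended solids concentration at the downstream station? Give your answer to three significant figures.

1.52 mg/L

Mass balance: C = (0.6700·3.000 + 0.08590·139.0) / 0.7559 = 13.95/0.7559 = 18.45 mg/L.
Half-life 9.6 h → k = ln 2 / 9.6 = 0.07220 h⁻¹ = 1.733 d⁻¹.
Applying C = C₀e^(−kt): 18.45 × 0.08223 = 1.518 mg/L.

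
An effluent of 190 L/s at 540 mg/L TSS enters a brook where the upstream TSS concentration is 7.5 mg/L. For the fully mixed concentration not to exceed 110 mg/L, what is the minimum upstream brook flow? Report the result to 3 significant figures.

797 L/s

Set C_mix = 110: (Q·7.500 + 190.0·540.0) / (Q + 190.0) = 110
→ Q = 190.0·(540.0 − 110)/(110 − 7.500) = 797.1 L/s.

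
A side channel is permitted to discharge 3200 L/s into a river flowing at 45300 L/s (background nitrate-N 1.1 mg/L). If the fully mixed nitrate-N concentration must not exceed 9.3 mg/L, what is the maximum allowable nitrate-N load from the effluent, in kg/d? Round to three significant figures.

Mass balance at the limit: 45300·1.100 + 3200·Cₑ = 48500·9.3 → Cₑ = 125.4 mg/L.
3200 L/s = 3.200 m³/s. Load = 3.200 m³/s × 125.4 g/m³ × 86 400 s/d = 34670 kg/d.

34700 kg/d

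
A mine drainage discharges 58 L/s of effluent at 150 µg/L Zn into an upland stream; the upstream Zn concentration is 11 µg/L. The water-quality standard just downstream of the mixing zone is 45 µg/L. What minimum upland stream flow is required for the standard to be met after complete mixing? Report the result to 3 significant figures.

179 L/s

Set C_mix = 45: (Q·11.00 + 58.00·150.0) / (Q + 58.00) = 45
→ Q = 58.00·(150.0 − 45)/(45 − 11.00) = 179.1 L/s.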